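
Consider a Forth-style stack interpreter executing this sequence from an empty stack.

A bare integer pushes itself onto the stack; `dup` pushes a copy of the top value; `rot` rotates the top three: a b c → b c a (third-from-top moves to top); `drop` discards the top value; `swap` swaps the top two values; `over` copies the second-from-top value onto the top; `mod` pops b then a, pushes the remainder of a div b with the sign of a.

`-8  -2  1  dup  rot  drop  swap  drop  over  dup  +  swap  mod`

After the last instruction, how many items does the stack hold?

2

-8   : [-8]
-2   : [-8, -2]
1    : [-8, -2, 1]
dup  : [-8, -2, 1, 1]
rot  : [-8, 1, 1, -2]
drop : [-8, 1, 1]
swap : [-8, 1, 1]
drop : [-8, 1]
over : [-8, 1, -8]
dup  : [-8, 1, -8, -8]
+    : [-8, 1, -16]
swap : [-8, -16, 1]
mod  : [-8, 0]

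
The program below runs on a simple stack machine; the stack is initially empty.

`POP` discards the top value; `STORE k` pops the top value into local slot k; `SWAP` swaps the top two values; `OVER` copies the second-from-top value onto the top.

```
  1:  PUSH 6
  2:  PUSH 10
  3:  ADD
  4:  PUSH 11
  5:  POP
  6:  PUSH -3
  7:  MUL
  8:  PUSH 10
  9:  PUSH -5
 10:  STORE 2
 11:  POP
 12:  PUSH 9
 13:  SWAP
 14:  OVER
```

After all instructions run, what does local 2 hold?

-5

PUSH 6  → 6
PUSH 10 → 6 10
ADD     → 16
PUSH 11 → 16 11
POP     → 16
PUSH -3 → 16 -3
MUL     → -48
PUSH 10 → -48 10
PUSH -5 → -48 10 -5
STORE 2 → -48 10
POP     → -48
PUSH 9  → -48 9
SWAP    → 9 -48
OVER    → 9 -48 9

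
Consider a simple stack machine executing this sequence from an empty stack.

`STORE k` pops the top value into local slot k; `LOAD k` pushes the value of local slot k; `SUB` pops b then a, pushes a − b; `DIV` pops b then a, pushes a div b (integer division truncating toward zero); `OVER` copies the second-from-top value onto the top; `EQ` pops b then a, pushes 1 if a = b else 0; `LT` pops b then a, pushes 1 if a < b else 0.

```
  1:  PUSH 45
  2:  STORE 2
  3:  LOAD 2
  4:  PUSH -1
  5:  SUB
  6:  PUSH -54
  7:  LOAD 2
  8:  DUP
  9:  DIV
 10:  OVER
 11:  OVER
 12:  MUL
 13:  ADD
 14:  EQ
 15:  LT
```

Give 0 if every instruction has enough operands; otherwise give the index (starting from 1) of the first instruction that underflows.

PUSH 45  : [45]
STORE 2  : []
LOAD 2   : [45]
PUSH -1  : [45, -1]
SUB      : [46]
PUSH -54 : [46, -54]
LOAD 2   : [46, -54, 45]
DUP      : [46, -54, 45, 45]
DIV      : [46, -54, 1]
OVER     : [46, -54, 1, -54]
OVER     : [46, -54, 1, -54, 1]
MUL      : [46, -54, 1, -54]
ADD      : [46, -54, -53]
EQ       : [46, 0]
LT       : [0]

0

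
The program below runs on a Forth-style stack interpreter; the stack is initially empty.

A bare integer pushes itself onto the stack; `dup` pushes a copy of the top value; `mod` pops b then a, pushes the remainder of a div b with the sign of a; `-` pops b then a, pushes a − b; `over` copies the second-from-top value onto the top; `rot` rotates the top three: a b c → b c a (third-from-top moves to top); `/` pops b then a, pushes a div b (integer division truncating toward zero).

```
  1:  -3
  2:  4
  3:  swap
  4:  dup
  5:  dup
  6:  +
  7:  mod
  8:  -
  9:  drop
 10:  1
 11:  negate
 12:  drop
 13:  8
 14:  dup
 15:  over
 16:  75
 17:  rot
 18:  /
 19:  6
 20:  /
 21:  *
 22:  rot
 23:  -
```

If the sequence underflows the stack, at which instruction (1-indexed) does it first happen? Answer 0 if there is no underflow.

22

-3     → [-3]
4      → [-3, 4]
swap   → [4, -3]
dup    → [4, -3, -3]
dup    → [4, -3, -3, -3]
+      → [4, -3, -6]
mod    → [4, -3]
-      → [7]
drop   → []
1      → [1]
negate → [-1]
drop   → []
8      → [8]
dup    → [8, 8]
over   → [8, 8, 8]
75     → [8, 8, 8, 75]
rot    → [8, 8, 75, 8]
/      → [8, 8, 9]
6      → [8, 8, 9, 6]
/      → [8, 8, 1]
*      → [8, 8]
rot  — needs 3 operands, stack has 2 → underflow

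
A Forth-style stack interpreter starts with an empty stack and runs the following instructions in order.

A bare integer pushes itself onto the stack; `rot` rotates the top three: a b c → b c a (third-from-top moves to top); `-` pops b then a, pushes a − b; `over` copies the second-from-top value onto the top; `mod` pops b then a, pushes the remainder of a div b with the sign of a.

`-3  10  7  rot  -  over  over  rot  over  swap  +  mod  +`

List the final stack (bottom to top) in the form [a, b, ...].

[10, 20]

-3   → [-3]
10   → [-3, 10]
7    → [-3, 10, 7]
rot  → [10, 7, -3]
-    → [10, 10]
over → [10, 10, 10]
over → [10, 10, 10, 10]
rot  → [10, 10, 10, 10]
over → [10, 10, 10, 10, 10]
swap → [10, 10, 10, 10, 10]
+    → [10, 10, 10, 20]
mod  → [10, 10, 10]
+    → [10, 20]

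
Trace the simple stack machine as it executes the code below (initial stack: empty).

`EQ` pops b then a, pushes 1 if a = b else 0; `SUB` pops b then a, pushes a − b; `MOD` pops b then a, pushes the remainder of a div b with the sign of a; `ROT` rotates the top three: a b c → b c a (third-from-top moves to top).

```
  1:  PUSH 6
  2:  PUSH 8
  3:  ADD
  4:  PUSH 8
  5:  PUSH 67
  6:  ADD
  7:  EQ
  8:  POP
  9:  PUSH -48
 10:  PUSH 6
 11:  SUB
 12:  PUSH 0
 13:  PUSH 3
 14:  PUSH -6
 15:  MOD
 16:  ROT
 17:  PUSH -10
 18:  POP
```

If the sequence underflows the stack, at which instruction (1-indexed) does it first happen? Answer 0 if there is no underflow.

PUSH 6   : [6]
PUSH 8   : [6, 8]
ADD      : [14]
PUSH 8   : [14, 8]
PUSH 67  : [14, 8, 67]
ADD      : [14, 75]
EQ       : [0]
POP      : []
PUSH -48 : [-48]
PUSH 6   : [-48, 6]
SUB      : [-54]
PUSH 0   : [-54, 0]
PUSH 3   : [-54, 0, 3]
PUSH -6  : [-54, 0, 3, -6]
MOD      : [-54, 0, 3]
ROT      : [0, 3, -54]
PUSH -10 : [0, 3, -54, -10]
POP      : [0, 3, -54]

0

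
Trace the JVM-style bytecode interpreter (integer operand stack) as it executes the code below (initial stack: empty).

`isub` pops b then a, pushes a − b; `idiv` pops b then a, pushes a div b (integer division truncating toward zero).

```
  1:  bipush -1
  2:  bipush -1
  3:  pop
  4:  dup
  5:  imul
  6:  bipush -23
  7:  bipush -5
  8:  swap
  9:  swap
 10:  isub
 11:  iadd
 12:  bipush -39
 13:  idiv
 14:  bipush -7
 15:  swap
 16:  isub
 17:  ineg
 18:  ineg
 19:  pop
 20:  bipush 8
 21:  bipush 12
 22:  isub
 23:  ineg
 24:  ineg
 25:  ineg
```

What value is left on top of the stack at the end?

bipush -1  → [-1]
bipush -1  → [-1, -1]
pop        → [-1]
dup        → [-1, -1]
imul       → [1]
bipush -23 → [1, -23]
bipush -5  → [1, -23, -5]
swap       → [1, -5, -23]
swap       → [1, -23, -5]
isub       → [1, -18]
iadd       → [-17]
bipush -39 → [-17, -39]
idiv       → [0]
bipush -7  → [0, -7]
swap       → [-7, 0]
isub       → [-7]
ineg       → [7]
ineg       → [-7]
pop        → []
bipush 8   → [8]
bipush 12  → [8, 12]
isub       → [-4]
ineg       → [4]
ineg       → [-4]
ineg       → [4]

4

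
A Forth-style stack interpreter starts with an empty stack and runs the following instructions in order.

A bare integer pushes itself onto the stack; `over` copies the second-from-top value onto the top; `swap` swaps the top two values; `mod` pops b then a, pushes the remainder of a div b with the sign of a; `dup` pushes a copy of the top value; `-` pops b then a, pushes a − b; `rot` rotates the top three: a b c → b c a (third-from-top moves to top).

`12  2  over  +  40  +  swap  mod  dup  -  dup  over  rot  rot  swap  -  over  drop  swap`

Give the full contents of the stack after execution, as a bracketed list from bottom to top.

12   → [12]
2    → [12, 2]
over → [12, 2, 12]
+    → [12, 14]
40   → [12, 14, 40]
+    → [12, 54]
swap → [54, 12]
mod  → [6]
dup  → [6, 6]
-    → [0]
dup  → [0, 0]
over → [0, 0, 0]
rot  → [0, 0, 0]
rot  → [0, 0, 0]
swap → [0, 0, 0]
-    → [0, 0]
over → [0, 0, 0]
drop → [0, 0]
swap → [0, 0]

[0, 0]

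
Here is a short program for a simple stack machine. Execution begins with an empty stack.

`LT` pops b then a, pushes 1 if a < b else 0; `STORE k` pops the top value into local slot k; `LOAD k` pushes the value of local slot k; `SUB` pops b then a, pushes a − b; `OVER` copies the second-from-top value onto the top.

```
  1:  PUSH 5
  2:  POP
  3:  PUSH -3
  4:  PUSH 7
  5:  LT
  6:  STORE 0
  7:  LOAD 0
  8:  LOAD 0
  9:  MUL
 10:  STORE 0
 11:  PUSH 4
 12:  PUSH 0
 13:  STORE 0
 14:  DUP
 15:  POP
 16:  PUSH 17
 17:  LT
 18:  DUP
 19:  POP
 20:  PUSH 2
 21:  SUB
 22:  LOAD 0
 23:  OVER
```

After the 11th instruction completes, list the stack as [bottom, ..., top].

[4]

PUSH 5  : [5]
POP     : []
PUSH -3 : [-3]
PUSH 7  : [-3, 7]
LT      : [1]
STORE 0 : []
LOAD 0  : [1]
LOAD 0  : [1, 1]
MUL     : [1]
STORE 0 : []
PUSH 4  : [4]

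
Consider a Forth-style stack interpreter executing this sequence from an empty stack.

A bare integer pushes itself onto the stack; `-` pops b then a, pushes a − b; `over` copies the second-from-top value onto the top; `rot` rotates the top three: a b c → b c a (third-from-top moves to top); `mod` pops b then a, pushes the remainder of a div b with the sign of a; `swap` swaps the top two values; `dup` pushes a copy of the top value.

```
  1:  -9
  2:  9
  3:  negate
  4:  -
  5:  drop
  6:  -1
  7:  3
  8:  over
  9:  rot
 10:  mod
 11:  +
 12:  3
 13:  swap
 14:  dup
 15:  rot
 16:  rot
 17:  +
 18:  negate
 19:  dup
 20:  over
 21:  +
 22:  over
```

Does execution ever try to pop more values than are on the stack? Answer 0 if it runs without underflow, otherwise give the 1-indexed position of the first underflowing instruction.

0

-9     -> [-9]
9      -> [-9, 9]
negate -> [-9, -9]
-      -> [0]
drop   -> []
-1     -> [-1]
3      -> [-1, 3]
over   -> [-1, 3, -1]
rot    -> [3, -1, -1]
mod    -> [3, 0]
+      -> [3]
3      -> [3, 3]
swap   -> [3, 3]
dup    -> [3, 3, 3]
rot    -> [3, 3, 3]
rot    -> [3, 3, 3]
+      -> [3, 6]
negate -> [3, -6]
dup    -> [3, -6, -6]
over   -> [3, -6, -6, -6]
+      -> [3, -6, -12]
over   -> [3, -6, -12, -6]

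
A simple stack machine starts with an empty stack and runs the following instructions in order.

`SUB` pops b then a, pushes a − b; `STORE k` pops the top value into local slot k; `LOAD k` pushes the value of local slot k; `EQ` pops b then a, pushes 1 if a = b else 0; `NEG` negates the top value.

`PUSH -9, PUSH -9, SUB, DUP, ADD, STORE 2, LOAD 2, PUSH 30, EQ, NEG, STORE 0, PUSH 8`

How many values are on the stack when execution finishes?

1

PUSH -9 → -9
PUSH -9 → -9 -9
SUB     → 0
DUP     → 0 0
ADD     → 0
STORE 2 → (empty)
LOAD 2  → 0
PUSH 30 → 0 30
EQ      → 0
NEG     → 0
STORE 0 → (empty)
PUSH 8  → 8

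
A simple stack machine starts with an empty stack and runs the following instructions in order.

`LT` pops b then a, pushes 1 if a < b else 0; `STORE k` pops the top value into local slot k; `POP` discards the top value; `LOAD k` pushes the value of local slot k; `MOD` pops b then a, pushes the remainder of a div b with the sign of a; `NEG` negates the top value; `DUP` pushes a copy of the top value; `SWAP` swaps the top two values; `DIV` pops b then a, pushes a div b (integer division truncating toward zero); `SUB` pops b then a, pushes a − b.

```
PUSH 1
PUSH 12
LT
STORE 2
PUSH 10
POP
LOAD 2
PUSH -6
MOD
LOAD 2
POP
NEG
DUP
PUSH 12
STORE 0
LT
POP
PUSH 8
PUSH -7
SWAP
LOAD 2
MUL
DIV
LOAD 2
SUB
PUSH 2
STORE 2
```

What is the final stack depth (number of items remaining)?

1

PUSH 1  → [1]
PUSH 12 → [1, 12]
LT      → [1]
STORE 2 → []
PUSH 10 → [10]
POP     → []
LOAD 2  → [1]
PUSH -6 → [1, -6]
MOD     → [1]
LOAD 2  → [1, 1]
POP     → [1]
NEG     → [-1]
DUP     → [-1, -1]
PUSH 12 → [-1, -1, 12]
STORE 0 → [-1, -1]
LT      → [0]
POP     → []
PUSH 8  → [8]
PUSH -7 → [8, -7]
SWAP    → [-7, 8]
LOAD 2  → [-7, 8, 1]
MUL     → [-7, 8]
DIV     → [0]
LOAD 2  → [0, 1]
SUB     → [-1]
PUSH 2  → [-1, 2]
STORE 2 → [-1]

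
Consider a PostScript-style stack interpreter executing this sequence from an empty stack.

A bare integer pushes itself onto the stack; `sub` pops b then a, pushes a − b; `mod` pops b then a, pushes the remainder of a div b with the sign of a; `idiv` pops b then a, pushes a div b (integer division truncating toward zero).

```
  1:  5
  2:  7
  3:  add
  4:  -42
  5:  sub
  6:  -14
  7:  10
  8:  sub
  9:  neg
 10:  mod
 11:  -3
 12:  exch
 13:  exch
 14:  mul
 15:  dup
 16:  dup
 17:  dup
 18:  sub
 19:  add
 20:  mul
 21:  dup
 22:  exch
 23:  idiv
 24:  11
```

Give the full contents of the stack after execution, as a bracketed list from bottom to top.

[1, 11]

5    : [5]
7    : [5, 7]
add  : [12]
-42  : [12, -42]
sub  : [54]
-14  : [54, -14]
10   : [54, -14, 10]
sub  : [54, -24]
neg  : [54, 24]
mod  : [6]
-3   : [6, -3]
exch : [-3, 6]
exch : [6, -3]
mul  : [-18]
dup  : [-18, -18]
dup  : [-18, -18, -18]
dup  : [-18, -18, -18, -18]
sub  : [-18, -18, 0]
add  : [-18, -18]
mul  : [324]
dup  : [324, 324]
exch : [324, 324]
idiv : [1]
11   : [1, 11]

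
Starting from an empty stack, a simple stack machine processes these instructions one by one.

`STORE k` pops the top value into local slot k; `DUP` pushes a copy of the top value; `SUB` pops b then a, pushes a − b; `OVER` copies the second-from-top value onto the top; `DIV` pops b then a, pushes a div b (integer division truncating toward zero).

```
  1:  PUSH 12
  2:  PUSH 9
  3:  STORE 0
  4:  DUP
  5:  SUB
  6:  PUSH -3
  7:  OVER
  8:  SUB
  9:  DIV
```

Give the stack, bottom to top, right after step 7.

PUSH 12 -> 12
PUSH 9  -> 12 9
STORE 0 -> 12
DUP     -> 12 12
SUB     -> 0
PUSH -3 -> 0 -3
OVER    -> 0 -3 0

[0, -3, 0]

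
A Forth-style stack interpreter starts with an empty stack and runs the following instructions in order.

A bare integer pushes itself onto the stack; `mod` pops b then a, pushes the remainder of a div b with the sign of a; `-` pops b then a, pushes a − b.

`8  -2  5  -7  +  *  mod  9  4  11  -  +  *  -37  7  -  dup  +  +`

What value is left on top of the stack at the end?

-88

8   : [8]
-2  : [8, -2]
5   : [8, -2, 5]
-7  : [8, -2, 5, -7]
+   : [8, -2, -2]
*   : [8, 4]
mod : [0]
9   : [0, 9]
4   : [0, 9, 4]
11  : [0, 9, 4, 11]
-   : [0, 9, -7]
+   : [0, 2]
*   : [0]
-37 : [0, -37]
7   : [0, -37, 7]
-   : [0, -44]
dup : [0, -44, -44]
+   : [0, -88]
+   : [-88]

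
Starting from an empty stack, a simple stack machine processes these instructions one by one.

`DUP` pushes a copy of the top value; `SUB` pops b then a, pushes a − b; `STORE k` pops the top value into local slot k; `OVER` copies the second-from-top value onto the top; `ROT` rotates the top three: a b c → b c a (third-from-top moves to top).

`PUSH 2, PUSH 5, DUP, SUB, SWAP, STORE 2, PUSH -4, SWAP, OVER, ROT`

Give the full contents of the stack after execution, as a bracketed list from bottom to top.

[0, -4, -4]

PUSH 2  -> 2
PUSH 5  -> 2 5
DUP     -> 2 5 5
SUB     -> 2 0
SWAP    -> 0 2
STORE 2 -> 0
PUSH -4 -> 0 -4
SWAP    -> -4 0
OVER    -> -4 0 -4
ROT     -> 0 -4 -4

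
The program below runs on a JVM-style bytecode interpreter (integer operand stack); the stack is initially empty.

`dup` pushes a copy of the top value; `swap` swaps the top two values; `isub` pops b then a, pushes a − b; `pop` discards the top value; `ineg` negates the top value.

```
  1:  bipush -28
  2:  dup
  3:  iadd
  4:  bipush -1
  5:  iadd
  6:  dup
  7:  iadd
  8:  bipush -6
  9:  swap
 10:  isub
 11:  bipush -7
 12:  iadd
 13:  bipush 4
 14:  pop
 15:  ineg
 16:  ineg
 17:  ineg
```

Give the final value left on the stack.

bipush -28  [-28]
dup         [-28, -28]
iadd        [-56]
bipush -1   [-56, -1]
iadd        [-57]
dup         [-57, -57]
iadd        [-114]
bipush -6   [-114, -6]
swap        [-6, -114]
isub        [108]
bipush -7   [108, -7]
iadd        [101]
bipush 4    [101, 4]
pop         [101]
ineg        [-101]
ineg        [101]
ineg        [-101]

-101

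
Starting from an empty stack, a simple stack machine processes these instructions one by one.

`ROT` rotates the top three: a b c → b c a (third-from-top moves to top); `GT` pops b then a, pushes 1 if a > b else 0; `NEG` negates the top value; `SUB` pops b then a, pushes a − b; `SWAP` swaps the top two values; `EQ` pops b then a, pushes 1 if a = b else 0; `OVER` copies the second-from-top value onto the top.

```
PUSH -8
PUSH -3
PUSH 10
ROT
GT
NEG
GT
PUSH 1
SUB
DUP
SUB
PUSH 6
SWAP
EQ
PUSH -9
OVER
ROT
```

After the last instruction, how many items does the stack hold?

PUSH -8 -> -8
PUSH -3 -> -8 -3
PUSH 10 -> -8 -3 10
ROT     -> -3 10 -8
GT      -> -3 1
NEG     -> -3 -1
GT      -> 0
PUSH 1  -> 0 1
SUB     -> -1
DUP     -> -1 -1
SUB     -> 0
PUSH 6  -> 0 6
SWAP    -> 6 0
EQ      -> 0
PUSH -9 -> 0 -9
OVER    -> 0 -9 0
ROT     -> -9 0 0

3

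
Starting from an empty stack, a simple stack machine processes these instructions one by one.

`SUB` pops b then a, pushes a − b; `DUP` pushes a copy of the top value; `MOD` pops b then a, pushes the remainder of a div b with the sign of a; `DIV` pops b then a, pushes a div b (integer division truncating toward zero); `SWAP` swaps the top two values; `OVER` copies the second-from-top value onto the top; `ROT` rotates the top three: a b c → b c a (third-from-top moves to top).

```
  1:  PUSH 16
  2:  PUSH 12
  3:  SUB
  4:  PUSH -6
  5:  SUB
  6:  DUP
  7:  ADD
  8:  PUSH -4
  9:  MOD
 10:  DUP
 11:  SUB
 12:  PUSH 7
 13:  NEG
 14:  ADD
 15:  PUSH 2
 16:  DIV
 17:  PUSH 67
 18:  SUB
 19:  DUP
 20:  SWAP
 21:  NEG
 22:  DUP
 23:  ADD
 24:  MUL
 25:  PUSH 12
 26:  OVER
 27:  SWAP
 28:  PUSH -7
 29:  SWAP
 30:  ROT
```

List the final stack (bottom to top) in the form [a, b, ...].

[-9800, -7, 12, -9800]

PUSH 16 : [16]
PUSH 12 : [16, 12]
SUB     : [4]
PUSH -6 : [4, -6]
SUB     : [10]
DUP     : [10, 10]
ADD     : [20]
PUSH -4 : [20, -4]
MOD     : [0]
DUP     : [0, 0]
SUB     : [0]
PUSH 7  : [0, 7]
NEG     : [0, -7]
ADD     : [-7]
PUSH 2  : [-7, 2]
DIV     : [-3]
PUSH 67 : [-3, 67]
SUB     : [-70]
DUP     : [-70, -70]
SWAP    : [-70, -70]
NEG     : [-70, 70]
DUP     : [-70, 70, 70]
ADD     : [-70, 140]
MUL     : [-9800]
PUSH 12 : [-9800, 12]
OVER    : [-9800, 12, -9800]
SWAP    : [-9800, -9800, 12]
PUSH -7 : [-9800, -9800, 12, -7]
SWAP    : [-9800, -9800, -7, 12]
ROT     : [-9800, -7, 12, -9800]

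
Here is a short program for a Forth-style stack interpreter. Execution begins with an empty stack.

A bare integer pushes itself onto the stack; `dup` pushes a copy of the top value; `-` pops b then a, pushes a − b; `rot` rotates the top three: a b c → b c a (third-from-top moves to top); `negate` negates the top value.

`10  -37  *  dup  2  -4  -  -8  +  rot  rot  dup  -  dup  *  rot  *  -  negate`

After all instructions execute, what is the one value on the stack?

370

10     : 10
-37    : 10 -37
*      : -370
dup    : -370 -370
2      : -370 -370 2
-4     : -370 -370 2 -4
-      : -370 -370 6
-8     : -370 -370 6 -8
+      : -370 -370 -2
rot    : -370 -2 -370
rot    : -2 -370 -370
dup    : -2 -370 -370 -370
-      : -2 -370 0
dup    : -2 -370 0 0
*      : -2 -370 0
rot    : -370 0 -2
*      : -370 0
-      : -370
negate : 370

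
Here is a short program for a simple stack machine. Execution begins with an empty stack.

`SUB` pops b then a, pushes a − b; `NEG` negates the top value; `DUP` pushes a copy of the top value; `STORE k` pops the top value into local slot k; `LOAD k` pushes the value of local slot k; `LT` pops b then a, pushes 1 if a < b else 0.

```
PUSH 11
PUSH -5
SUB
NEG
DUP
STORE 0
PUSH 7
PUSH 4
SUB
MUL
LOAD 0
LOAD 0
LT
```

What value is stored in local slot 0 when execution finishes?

PUSH 11 → 11
PUSH -5 → 11 -5
SUB     → 16
NEG     → -16
DUP     → -16 -16
STORE 0 → -16
PUSH 7  → -16 7
PUSH 4  → -16 7 4
SUB     → -16 3
MUL     → -48
LOAD 0  → -48 -16
LOAD 0  → -48 -16 -16
LT      → -48 0

-16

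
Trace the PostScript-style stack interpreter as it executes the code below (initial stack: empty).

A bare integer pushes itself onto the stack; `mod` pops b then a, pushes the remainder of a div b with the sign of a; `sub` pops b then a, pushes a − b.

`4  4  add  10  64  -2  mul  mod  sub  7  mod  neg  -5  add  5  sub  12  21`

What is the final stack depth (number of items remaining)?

4   -> [4]
4   -> [4, 4]
add -> [8]
10  -> [8, 10]
64  -> [8, 10, 64]
-2  -> [8, 10, 64, -2]
mul -> [8, 10, -128]
mod -> [8, 10]
sub -> [-2]
7   -> [-2, 7]
mod -> [-2]
neg -> [2]
-5  -> [2, -5]
add -> [-3]
5   -> [-3, 5]
sub -> [-8]
12  -> [-8, 12]
21  -> [-8, 12, 21]

3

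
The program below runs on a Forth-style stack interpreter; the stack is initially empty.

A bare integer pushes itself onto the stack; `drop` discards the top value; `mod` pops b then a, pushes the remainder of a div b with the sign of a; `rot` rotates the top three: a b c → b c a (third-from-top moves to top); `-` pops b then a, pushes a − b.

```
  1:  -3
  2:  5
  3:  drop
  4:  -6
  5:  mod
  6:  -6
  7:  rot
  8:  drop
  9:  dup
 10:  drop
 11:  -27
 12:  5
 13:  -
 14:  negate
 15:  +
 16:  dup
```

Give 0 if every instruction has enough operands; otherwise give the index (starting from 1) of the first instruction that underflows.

7

-3   → [-3]
5    → [-3, 5]
drop → [-3]
-6   → [-3, -6]
mod  → [-3]
-6   → [-3, -6]
rot  — needs 3 operands, stack has 2 → underflow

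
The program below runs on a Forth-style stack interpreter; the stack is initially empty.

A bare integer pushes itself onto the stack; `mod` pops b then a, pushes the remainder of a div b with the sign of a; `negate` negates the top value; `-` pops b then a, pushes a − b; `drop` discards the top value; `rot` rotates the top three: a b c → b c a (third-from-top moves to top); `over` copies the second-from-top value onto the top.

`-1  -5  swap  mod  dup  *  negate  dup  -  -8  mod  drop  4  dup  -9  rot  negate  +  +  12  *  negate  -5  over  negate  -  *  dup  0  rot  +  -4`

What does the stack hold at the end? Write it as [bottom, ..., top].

[11124, 11124, -4]

-1      [-1]
-5      [-1, -5]
swap    [-5, -1]
mod     [0]
dup     [0, 0]
*       [0]
negate  [0]
dup     [0, 0]
-       [0]
-8      [0, -8]
mod     [0]
drop    []
4       [4]
dup     [4, 4]
-9      [4, 4, -9]
rot     [4, -9, 4]
negate  [4, -9, -4]
+       [4, -13]
+       [-9]
12      [-9, 12]
*       [-108]
negate  [108]
-5      [108, -5]
over    [108, -5, 108]
negate  [108, -5, -108]
-       [108, 103]
*       [11124]
dup     [11124, 11124]
0       [11124, 11124, 0]
rot     [11124, 0, 11124]
+       [11124, 11124]
-4      [11124, 11124, -4]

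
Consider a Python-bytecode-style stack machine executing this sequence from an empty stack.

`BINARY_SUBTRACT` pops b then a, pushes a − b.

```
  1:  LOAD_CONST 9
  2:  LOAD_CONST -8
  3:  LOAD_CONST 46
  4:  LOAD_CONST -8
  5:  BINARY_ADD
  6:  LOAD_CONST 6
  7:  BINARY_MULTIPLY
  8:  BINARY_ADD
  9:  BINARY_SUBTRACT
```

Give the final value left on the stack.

-211

LOAD_CONST 9     [9]
LOAD_CONST -8    [9, -8]
LOAD_CONST 46    [9, -8, 46]
LOAD_CONST -8    [9, -8, 46, -8]
BINARY_ADD       [9, -8, 38]
LOAD_CONST 6     [9, -8, 38, 6]
BINARY_MULTIPLY  [9, -8, 228]
BINARY_ADD       [9, 220]
BINARY_SUBTRACT  [-211]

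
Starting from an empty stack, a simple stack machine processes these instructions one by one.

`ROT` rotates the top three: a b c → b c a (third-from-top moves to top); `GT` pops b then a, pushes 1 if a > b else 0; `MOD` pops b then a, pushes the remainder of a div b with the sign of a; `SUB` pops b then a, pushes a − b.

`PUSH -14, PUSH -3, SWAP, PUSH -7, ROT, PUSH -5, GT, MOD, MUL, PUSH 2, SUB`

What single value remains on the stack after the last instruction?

-2

PUSH -14 -> -14
PUSH -3  -> -14 -3
SWAP     -> -3 -14
PUSH -7  -> -3 -14 -7
ROT      -> -14 -7 -3
PUSH -5  -> -14 -7 -3 -5
GT       -> -14 -7 1
MOD      -> -14 0
MUL      -> 0
PUSH 2   -> 0 2
SUB      -> -2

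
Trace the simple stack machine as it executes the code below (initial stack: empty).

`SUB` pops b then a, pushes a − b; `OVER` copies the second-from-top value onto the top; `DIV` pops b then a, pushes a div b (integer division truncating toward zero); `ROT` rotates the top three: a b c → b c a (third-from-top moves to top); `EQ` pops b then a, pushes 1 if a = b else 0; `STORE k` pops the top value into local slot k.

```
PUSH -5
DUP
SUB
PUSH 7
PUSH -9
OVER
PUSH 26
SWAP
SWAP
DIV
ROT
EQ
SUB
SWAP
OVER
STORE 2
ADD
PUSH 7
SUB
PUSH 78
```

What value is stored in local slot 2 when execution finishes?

PUSH -5 : [-5]
DUP     : [-5, -5]
SUB     : [0]
PUSH 7  : [0, 7]
PUSH -9 : [0, 7, -9]
OVER    : [0, 7, -9, 7]
PUSH 26 : [0, 7, -9, 7, 26]
SWAP    : [0, 7, -9, 26, 7]
SWAP    : [0, 7, -9, 7, 26]
DIV     : [0, 7, -9, 0]
ROT     : [0, -9, 0, 7]
EQ      : [0, -9, 0]
SUB     : [0, -9]
SWAP    : [-9, 0]
OVER    : [-9, 0, -9]
STORE 2 : [-9, 0]
ADD     : [-9]
PUSH 7  : [-9, 7]
SUB     : [-16]
PUSH 78 : [-16, 78]

-9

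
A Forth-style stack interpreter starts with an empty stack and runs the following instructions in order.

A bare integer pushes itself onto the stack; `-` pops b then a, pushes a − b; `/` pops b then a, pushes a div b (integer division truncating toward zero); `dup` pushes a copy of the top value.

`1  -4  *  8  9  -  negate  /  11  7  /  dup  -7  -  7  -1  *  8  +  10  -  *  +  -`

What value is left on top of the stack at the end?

67

1       [1]
-4      [1, -4]
*       [-4]
8       [-4, 8]
9       [-4, 8, 9]
-       [-4, -1]
negate  [-4, 1]
/       [-4]
11      [-4, 11]
7       [-4, 11, 7]
/       [-4, 1]
dup     [-4, 1, 1]
-7      [-4, 1, 1, -7]
-       [-4, 1, 8]
7       [-4, 1, 8, 7]
-1      [-4, 1, 8, 7, -1]
*       [-4, 1, 8, -7]
8       [-4, 1, 8, -7, 8]
+       [-4, 1, 8, 1]
10      [-4, 1, 8, 1, 10]
-       [-4, 1, 8, -9]
*       [-4, 1, -72]
+       [-4, -71]
-       [67]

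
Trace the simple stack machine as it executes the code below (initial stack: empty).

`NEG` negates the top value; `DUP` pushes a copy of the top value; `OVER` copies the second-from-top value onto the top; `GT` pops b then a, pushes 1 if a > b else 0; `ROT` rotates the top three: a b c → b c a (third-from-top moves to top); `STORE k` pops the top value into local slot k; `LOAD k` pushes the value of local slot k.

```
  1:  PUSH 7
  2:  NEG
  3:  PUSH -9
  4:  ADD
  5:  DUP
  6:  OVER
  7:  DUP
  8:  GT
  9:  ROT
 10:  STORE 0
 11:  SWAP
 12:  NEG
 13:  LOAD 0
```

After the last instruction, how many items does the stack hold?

3

PUSH 7   7
NEG      -7
PUSH -9  -7 -9
ADD      -16
DUP      -16 -16
OVER     -16 -16 -16
DUP      -16 -16 -16 -16
GT       -16 -16 0
ROT      -16 0 -16
STORE 0  -16 0
SWAP     0 -16
NEG      0 16
LOAD 0   0 16 -16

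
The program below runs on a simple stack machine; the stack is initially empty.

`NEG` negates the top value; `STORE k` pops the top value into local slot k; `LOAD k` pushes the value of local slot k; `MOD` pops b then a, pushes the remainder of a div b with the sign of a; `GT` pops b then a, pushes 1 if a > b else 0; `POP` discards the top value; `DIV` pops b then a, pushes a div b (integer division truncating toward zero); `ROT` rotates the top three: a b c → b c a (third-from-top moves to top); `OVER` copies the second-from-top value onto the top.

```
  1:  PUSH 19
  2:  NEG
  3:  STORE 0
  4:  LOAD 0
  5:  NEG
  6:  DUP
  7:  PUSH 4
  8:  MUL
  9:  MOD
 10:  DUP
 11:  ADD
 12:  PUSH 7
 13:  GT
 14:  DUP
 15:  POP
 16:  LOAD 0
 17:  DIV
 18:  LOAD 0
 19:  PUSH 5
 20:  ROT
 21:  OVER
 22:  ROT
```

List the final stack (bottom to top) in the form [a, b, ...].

[-19, 0, 5, 5]

PUSH 19 → [19]
NEG     → [-19]
STORE 0 → []
LOAD 0  → [-19]
NEG     → [19]
DUP     → [19, 19]
PUSH 4  → [19, 19, 4]
MUL     → [19, 76]
MOD     → [19]
DUP     → [19, 19]
ADD     → [38]
PUSH 7  → [38, 7]
GT      → [1]
DUP     → [1, 1]
POP     → [1]
LOAD 0  → [1, -19]
DIV     → [0]
LOAD 0  → [0, -19]
PUSH 5  → [0, -19, 5]
ROT     → [-19, 5, 0]
OVER    → [-19, 5, 0, 5]
ROT     → [-19, 0, 5, 5]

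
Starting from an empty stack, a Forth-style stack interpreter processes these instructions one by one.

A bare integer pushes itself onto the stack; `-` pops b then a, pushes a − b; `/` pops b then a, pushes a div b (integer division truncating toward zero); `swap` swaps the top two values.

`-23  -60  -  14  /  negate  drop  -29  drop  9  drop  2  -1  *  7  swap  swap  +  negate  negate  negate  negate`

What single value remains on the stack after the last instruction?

-23    -> [-23]
-60    -> [-23, -60]
-      -> [37]
14     -> [37, 14]
/      -> [2]
negate -> [-2]
drop   -> []
-29    -> [-29]
drop   -> []
9      -> [9]
drop   -> []
2      -> [2]
-1     -> [2, -1]
*      -> [-2]
7      -> [-2, 7]
swap   -> [7, -2]
swap   -> [-2, 7]
+      -> [5]
negate -> [-5]
negate -> [5]
negate -> [-5]
negate -> [5]

5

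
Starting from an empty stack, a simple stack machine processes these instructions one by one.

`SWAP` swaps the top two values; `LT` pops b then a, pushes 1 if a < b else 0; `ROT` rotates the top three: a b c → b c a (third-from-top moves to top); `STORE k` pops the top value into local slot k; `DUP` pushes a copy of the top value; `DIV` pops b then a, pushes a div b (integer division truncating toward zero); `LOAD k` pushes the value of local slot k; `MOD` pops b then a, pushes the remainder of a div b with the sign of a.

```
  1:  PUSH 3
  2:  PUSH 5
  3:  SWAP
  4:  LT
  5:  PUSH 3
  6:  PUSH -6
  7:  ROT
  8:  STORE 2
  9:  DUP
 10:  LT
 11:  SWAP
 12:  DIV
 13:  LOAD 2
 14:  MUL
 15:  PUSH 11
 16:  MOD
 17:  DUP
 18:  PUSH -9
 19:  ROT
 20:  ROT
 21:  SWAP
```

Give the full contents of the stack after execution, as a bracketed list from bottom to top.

[-9, 0, 0]

PUSH 3  -> [3]
PUSH 5  -> [3, 5]
SWAP    -> [5, 3]
LT      -> [0]
PUSH 3  -> [0, 3]
PUSH -6 -> [0, 3, -6]
ROT     -> [3, -6, 0]
STORE 2 -> [3, -6]
DUP     -> [3, -6, -6]
LT      -> [3, 0]
SWAP    -> [0, 3]
DIV     -> [0]
LOAD 2  -> [0, 0]
MUL     -> [0]
PUSH 11 -> [0, 11]
MOD     -> [0]
DUP     -> [0, 0]
PUSH -9 -> [0, 0, -9]
ROT     -> [0, -9, 0]
ROT     -> [-9, 0, 0]
SWAP    -> [-9, 0, 0]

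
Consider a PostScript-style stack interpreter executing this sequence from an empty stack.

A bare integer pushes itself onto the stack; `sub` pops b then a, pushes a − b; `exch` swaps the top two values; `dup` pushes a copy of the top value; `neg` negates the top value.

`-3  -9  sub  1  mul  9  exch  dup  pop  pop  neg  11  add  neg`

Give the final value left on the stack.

-3   : [-3]
-9   : [-3, -9]
sub  : [6]
1    : [6, 1]
mul  : [6]
9    : [6, 9]
exch : [9, 6]
dup  : [9, 6, 6]
pop  : [9, 6]
pop  : [9]
neg  : [-9]
11   : [-9, 11]
add  : [2]
neg  : [-2]

-2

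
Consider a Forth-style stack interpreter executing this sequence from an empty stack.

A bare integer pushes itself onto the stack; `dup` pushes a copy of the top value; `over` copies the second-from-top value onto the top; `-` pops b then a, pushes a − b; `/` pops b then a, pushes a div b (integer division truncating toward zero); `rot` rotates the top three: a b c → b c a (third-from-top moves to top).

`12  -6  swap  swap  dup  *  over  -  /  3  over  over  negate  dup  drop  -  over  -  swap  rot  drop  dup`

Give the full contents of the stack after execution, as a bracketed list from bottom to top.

[0, 3, 3]

12     → [12]
-6     → [12, -6]
swap   → [-6, 12]
swap   → [12, -6]
dup    → [12, -6, -6]
*      → [12, 36]
over   → [12, 36, 12]
-      → [12, 24]
/      → [0]
3      → [0, 3]
over   → [0, 3, 0]
over   → [0, 3, 0, 3]
negate → [0, 3, 0, -3]
dup    → [0, 3, 0, -3, -3]
drop   → [0, 3, 0, -3]
-      → [0, 3, 3]
over   → [0, 3, 3, 3]
-      → [0, 3, 0]
swap   → [0, 0, 3]
rot    → [0, 3, 0]
drop   → [0, 3]
dup    → [0, 3, 3]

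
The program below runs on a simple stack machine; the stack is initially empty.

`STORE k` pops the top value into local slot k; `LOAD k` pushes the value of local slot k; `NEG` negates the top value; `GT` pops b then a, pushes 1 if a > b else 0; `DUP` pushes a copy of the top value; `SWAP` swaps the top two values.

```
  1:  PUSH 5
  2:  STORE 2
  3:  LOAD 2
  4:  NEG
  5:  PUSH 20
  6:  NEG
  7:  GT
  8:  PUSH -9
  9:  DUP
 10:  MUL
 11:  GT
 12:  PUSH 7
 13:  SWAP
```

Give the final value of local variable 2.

5

PUSH 5  : [5]
STORE 2 : []
LOAD 2  : [5]
NEG     : [-5]
PUSH 20 : [-5, 20]
NEG     : [-5, -20]
GT      : [1]
PUSH -9 : [1, -9]
DUP     : [1, -9, -9]
MUL     : [1, 81]
GT      : [0]
PUSH 7  : [0, 7]
SWAP    : [7, 0]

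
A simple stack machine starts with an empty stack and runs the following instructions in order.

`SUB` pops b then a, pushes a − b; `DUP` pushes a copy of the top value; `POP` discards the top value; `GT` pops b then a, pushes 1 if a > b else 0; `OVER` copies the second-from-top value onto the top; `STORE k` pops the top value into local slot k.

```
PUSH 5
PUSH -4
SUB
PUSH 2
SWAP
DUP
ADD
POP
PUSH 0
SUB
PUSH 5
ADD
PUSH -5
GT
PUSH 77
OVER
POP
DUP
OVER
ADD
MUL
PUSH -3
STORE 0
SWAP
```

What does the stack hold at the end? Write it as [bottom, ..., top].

PUSH 5   5
PUSH -4  5 -4
SUB      9
PUSH 2   9 2
SWAP     2 9
DUP      2 9 9
ADD      2 18
POP      2
PUSH 0   2 0
SUB      2
PUSH 5   2 5
ADD      7
PUSH -5  7 -5
GT       1
PUSH 77  1 77
OVER     1 77 1
POP      1 77
DUP      1 77 77
OVER     1 77 77 77
ADD      1 77 154
MUL      1 11858
PUSH -3  1 11858 -3
STORE 0  1 11858
SWAP     11858 1

[11858, 1]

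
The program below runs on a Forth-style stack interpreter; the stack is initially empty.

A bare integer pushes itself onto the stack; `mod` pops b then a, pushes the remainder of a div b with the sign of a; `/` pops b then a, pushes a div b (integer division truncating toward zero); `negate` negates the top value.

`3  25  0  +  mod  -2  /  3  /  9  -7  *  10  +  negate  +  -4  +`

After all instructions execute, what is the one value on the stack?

3       3
25      3 25
0       3 25 0
+       3 25
mod     3
-2      3 -2
/       -1
3       -1 3
/       0
9       0 9
-7      0 9 -7
*       0 -63
10      0 -63 10
+       0 -53
negate  0 53
+       53
-4      53 -4
+       49

49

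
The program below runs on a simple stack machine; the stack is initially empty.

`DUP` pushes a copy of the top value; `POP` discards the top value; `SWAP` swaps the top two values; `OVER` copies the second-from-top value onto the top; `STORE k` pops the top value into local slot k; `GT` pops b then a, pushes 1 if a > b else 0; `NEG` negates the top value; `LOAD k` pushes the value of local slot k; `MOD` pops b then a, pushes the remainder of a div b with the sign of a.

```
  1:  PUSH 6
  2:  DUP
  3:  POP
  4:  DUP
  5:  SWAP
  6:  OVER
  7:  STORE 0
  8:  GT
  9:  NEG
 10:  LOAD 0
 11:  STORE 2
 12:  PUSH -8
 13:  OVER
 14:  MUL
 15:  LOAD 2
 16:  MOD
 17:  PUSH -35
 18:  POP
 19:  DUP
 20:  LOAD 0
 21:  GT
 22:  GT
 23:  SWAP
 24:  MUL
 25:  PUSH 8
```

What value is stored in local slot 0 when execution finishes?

PUSH 6   -> [6]
DUP      -> [6, 6]
POP      -> [6]
DUP      -> [6, 6]
SWAP     -> [6, 6]
OVER     -> [6, 6, 6]
STORE 0  -> [6, 6]
GT       -> [0]
NEG      -> [0]
LOAD 0   -> [0, 6]
STORE 2  -> [0]
PUSH -8  -> [0, -8]
OVER     -> [0, -8, 0]
MUL      -> [0, 0]
LOAD 2   -> [0, 0, 6]
MOD      -> [0, 0]
PUSH -35 -> [0, 0, -35]
POP      -> [0, 0]
DUP      -> [0, 0, 0]
LOAD 0   -> [0, 0, 0, 6]
GT       -> [0, 0, 0]
GT       -> [0, 0]
SWAP     -> [0, 0]
MUL      -> [0]
PUSH 8   -> [0, 8]

6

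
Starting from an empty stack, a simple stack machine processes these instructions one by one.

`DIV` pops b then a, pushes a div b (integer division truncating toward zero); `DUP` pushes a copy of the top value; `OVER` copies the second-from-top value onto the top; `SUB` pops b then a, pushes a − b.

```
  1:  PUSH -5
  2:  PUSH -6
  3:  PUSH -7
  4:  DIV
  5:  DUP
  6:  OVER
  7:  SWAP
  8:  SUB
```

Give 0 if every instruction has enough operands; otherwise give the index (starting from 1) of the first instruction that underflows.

PUSH -5 : -5
PUSH -6 : -5 -6
PUSH -7 : -5 -6 -7
DIV     : -5 0
DUP     : -5 0 0
OVER    : -5 0 0 0
SWAP    : -5 0 0 0
SUB     : -5 0 0

0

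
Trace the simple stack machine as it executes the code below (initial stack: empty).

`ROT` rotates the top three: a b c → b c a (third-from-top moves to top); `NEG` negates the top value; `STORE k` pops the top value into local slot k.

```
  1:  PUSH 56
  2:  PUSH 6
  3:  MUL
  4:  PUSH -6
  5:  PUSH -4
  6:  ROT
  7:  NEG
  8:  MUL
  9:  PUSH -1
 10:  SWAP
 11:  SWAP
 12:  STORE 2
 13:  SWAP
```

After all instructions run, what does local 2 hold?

-1

PUSH 56 → [56]
PUSH 6  → [56, 6]
MUL     → [336]
PUSH -6 → [336, -6]
PUSH -4 → [336, -6, -4]
ROT     → [-6, -4, 336]
NEG     → [-6, -4, -336]
MUL     → [-6, 1344]
PUSH -1 → [-6, 1344, -1]
SWAP    → [-6, -1, 1344]
SWAP    → [-6, 1344, -1]
STORE 2 → [-6, 1344]
SWAP    → [1344, -6]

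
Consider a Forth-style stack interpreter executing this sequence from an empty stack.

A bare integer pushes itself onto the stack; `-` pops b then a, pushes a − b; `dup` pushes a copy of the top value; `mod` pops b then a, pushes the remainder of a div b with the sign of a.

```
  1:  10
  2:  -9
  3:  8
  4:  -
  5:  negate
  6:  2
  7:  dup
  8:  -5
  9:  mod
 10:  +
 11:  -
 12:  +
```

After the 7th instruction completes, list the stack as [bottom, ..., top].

10     -> 10
-9     -> 10 -9
8      -> 10 -9 8
-      -> 10 -17
negate -> 10 17
2      -> 10 17 2
dup    -> 10 17 2 2

[10, 17, 2, 2]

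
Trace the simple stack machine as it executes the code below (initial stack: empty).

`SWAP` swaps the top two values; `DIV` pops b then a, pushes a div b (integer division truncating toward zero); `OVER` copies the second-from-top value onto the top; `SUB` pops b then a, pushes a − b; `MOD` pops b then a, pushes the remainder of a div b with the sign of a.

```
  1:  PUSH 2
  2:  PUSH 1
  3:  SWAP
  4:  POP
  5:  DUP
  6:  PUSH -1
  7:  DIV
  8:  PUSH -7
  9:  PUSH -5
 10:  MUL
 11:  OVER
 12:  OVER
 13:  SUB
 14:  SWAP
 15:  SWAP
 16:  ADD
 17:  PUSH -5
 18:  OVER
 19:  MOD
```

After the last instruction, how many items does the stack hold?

4

PUSH 2  -> 2
PUSH 1  -> 2 1
SWAP    -> 1 2
POP     -> 1
DUP     -> 1 1
PUSH -1 -> 1 1 -1
DIV     -> 1 -1
PUSH -7 -> 1 -1 -7
PUSH -5 -> 1 -1 -7 -5
MUL     -> 1 -1 35
OVER    -> 1 -1 35 -1
OVER    -> 1 -1 35 -1 35
SUB     -> 1 -1 35 -36
SWAP    -> 1 -1 -36 35
SWAP    -> 1 -1 35 -36
ADD     -> 1 -1 -1
PUSH -5 -> 1 -1 -1 -5
OVER    -> 1 -1 -1 -5 -1
MOD     -> 1 -1 -1 0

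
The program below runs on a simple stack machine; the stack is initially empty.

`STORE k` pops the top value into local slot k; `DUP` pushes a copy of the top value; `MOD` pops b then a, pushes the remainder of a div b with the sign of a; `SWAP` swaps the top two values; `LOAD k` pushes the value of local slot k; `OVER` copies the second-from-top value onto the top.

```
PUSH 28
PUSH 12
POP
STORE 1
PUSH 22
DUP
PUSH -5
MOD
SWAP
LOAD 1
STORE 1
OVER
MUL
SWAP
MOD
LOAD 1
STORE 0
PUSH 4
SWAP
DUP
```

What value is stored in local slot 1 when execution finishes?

PUSH 28 : [28]
PUSH 12 : [28, 12]
POP     : [28]
STORE 1 : []
PUSH 22 : [22]
DUP     : [22, 22]
PUSH -5 : [22, 22, -5]
MOD     : [22, 2]
SWAP    : [2, 22]
LOAD 1  : [2, 22, 28]
STORE 1 : [2, 22]
OVER    : [2, 22, 2]
MUL     : [2, 44]
SWAP    : [44, 2]
MOD     : [0]
LOAD 1  : [0, 28]
STORE 0 : [0]
PUSH 4  : [0, 4]
SWAP    : [4, 0]
DUP     : [4, 0, 0]

28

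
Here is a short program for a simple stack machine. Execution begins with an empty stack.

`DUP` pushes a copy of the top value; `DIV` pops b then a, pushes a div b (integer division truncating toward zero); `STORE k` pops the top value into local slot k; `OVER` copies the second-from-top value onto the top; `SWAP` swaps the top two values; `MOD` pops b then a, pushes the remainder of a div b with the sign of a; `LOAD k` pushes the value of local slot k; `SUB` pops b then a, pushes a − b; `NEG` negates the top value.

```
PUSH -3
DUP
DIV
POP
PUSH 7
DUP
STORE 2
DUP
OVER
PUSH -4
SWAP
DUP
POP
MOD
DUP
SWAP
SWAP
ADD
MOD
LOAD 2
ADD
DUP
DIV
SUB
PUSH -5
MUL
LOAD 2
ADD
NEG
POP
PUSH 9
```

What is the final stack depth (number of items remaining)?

1

PUSH -3 -> [-3]
DUP     -> [-3, -3]
DIV     -> [1]
POP     -> []
PUSH 7  -> [7]
DUP     -> [7, 7]
STORE 2 -> [7]
DUP     -> [7, 7]
OVER    -> [7, 7, 7]
PUSH -4 -> [7, 7, 7, -4]
SWAP    -> [7, 7, -4, 7]
DUP     -> [7, 7, -4, 7, 7]
POP     -> [7, 7, -4, 7]
MOD     -> [7, 7, -4]
DUP     -> [7, 7, -4, -4]
SWAP    -> [7, 7, -4, -4]
SWAP    -> [7, 7, -4, -4]
ADD     -> [7, 7, -8]
MOD     -> [7, 7]
LOAD 2  -> [7, 7, 7]
ADD     -> [7, 14]
DUP     -> [7, 14, 14]
DIV     -> [7, 1]
SUB     -> [6]
PUSH -5 -> [6, -5]
MUL     -> [-30]
LOAD 2  -> [-30, 7]
ADD     -> [-23]
NEG     -> [23]
POP     -> []
PUSH 9  -> [9]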